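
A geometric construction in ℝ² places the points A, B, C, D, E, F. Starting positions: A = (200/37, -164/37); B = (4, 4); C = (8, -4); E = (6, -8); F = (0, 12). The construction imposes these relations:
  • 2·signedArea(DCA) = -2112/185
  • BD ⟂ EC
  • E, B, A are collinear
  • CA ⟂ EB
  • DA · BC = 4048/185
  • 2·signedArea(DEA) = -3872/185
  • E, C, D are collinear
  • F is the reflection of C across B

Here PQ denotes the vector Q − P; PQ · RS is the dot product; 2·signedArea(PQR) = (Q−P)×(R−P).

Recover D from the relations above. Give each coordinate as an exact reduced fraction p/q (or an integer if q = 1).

1. D_x = 52/5  [E, C, D are collinear ∩ BD ⟂ EC]
2. D_y = 4/5  [E, C, D are collinear ∩ BD ⟂ EC]
   → D = (52/5, 4/5)

D = (52/5, 4/5)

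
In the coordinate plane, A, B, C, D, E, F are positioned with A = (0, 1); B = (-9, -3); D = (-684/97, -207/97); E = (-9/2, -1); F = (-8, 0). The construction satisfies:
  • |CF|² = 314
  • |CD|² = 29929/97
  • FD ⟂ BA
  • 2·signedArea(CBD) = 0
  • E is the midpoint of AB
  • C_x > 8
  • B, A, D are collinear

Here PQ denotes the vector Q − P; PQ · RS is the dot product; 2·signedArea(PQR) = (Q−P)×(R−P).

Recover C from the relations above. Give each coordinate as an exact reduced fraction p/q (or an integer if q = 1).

1. C_x = 9  [line -84/97·x + 189/97·y + -189/97 = 0 ∩ |CD|² = 29929/97]
2. C_y = 5  [line -84/97·x + 189/97·y + -189/97 = 0 ∩ |CD|² = 29929/97]
   → C = (9, 5)

C = (9, 5)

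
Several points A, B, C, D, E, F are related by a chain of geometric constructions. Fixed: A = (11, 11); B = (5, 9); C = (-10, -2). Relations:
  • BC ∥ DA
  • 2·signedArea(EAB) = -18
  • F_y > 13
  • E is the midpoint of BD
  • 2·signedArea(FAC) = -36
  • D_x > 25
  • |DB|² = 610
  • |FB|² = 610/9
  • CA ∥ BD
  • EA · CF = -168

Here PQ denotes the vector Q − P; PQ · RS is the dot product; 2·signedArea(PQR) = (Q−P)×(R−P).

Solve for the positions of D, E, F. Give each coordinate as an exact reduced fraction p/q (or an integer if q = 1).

1. D_x = 26  [BC ∥ DA ∩ CA ∥ BD]
2. D_y = 22  [BC ∥ DA ∩ CA ∥ BD]
   → D = (26, 22)
3. E_x = 31/2  [E is the midpoint of BD]
4. E_y = 31/2  [E is the midpoint of BD]
   → E = (31/2, 31/2)
5. F_x = 12  [2·signedArea(FAC) = -36 ∩ EA · CF = -168]
6. F_y = 40/3  [2·signedArea(FAC) = -36 ∩ EA · CF = -168]
   → F = (12, 40/3)

D = (26, 22)
E = (31/2, 31/2)
F = (12, 40/3)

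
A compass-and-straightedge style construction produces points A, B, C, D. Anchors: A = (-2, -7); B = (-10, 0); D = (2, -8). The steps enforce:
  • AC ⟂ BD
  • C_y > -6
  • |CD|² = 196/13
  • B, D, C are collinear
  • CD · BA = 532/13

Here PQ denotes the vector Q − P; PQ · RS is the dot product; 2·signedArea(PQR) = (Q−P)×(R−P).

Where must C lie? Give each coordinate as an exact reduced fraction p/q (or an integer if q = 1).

1. C_x = -16/13  [B, D, C are collinear ∩ AC ⟂ BD]
2. C_y = -76/13  [B, D, C are collinear ∩ AC ⟂ BD]
   → C = (-16/13, -76/13)

C = (-16/13, -76/13)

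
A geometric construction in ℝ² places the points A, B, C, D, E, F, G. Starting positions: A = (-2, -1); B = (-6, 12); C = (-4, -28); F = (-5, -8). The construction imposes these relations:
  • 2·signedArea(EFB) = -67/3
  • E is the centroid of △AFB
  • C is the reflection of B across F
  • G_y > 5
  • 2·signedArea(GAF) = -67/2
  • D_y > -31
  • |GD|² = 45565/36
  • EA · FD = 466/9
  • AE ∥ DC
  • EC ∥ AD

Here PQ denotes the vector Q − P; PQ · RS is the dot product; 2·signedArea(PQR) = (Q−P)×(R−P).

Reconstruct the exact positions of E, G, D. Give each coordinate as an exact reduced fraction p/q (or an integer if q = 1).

D = (-5/3, -30)
E = (-13/3, 1)
G = (-4, 11/2)

1. E_x = -13/3  [E is the centroid of △AFB]
2. E_y = 1  [E is the centroid of △AFB]
   → E = (-13/3, 1)
3. D_x = -5/3  [AE ∥ DC ∩ EC ∥ AD]
4. D_y = -30  [AE ∥ DC ∩ EC ∥ AD]
   → D = (-5/3, -30)
5. G_x = -4  [line 7·x + -3·y + 89/2 = 0 ∩ |GD|² = 45565/36]
6. G_y = 11/2  [line 7·x + -3·y + 89/2 = 0 ∩ |GD|² = 45565/36]
   → G = (-4, 11/2)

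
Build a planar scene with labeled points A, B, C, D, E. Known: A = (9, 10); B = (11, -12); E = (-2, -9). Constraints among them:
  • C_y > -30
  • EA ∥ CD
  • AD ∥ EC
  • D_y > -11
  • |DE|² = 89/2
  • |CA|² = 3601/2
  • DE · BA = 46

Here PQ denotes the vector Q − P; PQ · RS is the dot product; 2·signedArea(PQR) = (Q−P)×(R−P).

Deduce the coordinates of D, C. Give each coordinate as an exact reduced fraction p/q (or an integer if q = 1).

1. D_x = 9/2  [line 2·x + -22·y + -240 = 0 ∩ |DE|² = 89/2]
2. D_y = -21/2  [line 2·x + -22·y + -240 = 0 ∩ |DE|² = 89/2]
   → D = (9/2, -21/2)
3. C_x = -13/2  [EA ∥ CD ∩ AD ∥ EC]
4. C_y = -59/2  [EA ∥ CD ∩ AD ∥ EC]
   → C = (-13/2, -59/2)

C = (-13/2, -59/2)
D = (9/2, -21/2)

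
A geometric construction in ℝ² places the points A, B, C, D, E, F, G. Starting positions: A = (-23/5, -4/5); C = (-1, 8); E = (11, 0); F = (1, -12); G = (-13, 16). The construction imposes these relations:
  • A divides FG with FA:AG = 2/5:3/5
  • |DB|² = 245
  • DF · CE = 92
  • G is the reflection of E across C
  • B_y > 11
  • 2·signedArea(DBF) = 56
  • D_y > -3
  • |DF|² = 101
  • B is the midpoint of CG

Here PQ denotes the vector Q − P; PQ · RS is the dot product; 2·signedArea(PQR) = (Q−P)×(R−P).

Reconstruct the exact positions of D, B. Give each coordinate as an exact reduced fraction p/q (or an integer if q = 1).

1. D_x = 0  [line -12·x + 8·y + 16 = 0 ∩ |DF|² = 101]
2. D_y = -2  [line -12·x + 8·y + 16 = 0 ∩ |DF|² = 101]
   → D = (0, -2)
3. B_x = -7  [B is the midpoint of CG]
4. B_y = 12  [B is the midpoint of CG]
   → B = (-7, 12)

B = (-7, 12)
D = (0, -2)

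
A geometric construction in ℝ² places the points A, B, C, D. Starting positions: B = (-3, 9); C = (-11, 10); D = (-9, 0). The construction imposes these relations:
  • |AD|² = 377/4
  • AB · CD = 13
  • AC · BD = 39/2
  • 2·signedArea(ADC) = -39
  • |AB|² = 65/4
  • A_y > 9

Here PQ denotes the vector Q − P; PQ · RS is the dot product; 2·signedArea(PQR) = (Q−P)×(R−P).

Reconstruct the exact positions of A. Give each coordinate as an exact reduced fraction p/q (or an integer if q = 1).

A = (-7, 19/2)

1. A_x = -7  [AB · CD = 13 ∩ AC · BD = 39/2]
2. A_y = 19/2  [AB · CD = 13 ∩ AC · BD = 39/2]
   → A = (-7, 19/2)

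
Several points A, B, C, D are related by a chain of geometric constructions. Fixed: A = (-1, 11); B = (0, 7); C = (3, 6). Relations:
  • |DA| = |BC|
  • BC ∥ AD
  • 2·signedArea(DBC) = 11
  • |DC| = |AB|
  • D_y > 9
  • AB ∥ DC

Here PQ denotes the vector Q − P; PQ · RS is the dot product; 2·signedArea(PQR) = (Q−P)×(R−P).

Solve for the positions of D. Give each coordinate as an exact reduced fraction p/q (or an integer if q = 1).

1. D_x = 2  [AB ∥ DC ∩ BC ∥ AD]
2. D_y = 10  [AB ∥ DC ∩ BC ∥ AD]
   → D = (2, 10)

D = (2, 10)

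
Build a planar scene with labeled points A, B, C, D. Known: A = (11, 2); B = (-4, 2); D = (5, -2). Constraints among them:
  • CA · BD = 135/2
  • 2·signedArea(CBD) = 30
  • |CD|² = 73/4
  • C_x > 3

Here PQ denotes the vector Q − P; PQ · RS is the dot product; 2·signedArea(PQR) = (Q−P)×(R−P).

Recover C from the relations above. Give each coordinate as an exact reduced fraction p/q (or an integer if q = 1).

1. C_x = 7/2  [2·signedArea(CBD) = 30 ∩ CA · BD = 135/2]
2. C_y = 2  [2·signedArea(CBD) = 30 ∩ CA · BD = 135/2]
   → C = (7/2, 2)

C = (7/2, 2)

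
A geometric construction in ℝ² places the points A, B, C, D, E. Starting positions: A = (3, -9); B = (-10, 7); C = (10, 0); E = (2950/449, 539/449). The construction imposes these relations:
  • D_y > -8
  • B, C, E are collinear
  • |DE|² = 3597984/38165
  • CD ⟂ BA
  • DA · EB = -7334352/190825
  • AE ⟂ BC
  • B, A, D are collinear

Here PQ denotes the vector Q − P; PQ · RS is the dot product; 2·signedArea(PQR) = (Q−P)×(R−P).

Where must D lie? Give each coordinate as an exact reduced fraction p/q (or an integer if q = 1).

D = (586/425, -2977/425)

1. D_x = 586/425  [B, A, D are collinear ∩ CD ⟂ BA]
2. D_y = -2977/425  [B, A, D are collinear ∩ CD ⟂ BA]
   → D = (586/425, -2977/425)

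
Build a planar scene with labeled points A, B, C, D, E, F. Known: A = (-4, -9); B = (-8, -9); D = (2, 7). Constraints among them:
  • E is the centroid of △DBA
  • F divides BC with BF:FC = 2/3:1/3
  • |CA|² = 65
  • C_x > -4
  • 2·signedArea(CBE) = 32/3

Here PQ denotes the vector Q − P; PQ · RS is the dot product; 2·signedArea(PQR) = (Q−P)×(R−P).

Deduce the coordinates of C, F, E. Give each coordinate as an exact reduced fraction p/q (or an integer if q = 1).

C = (-3, -1)
E = (-10/3, -11/3)
F = (-14/3, -11/3)

1. E_x = -10/3  [E is the centroid of △DBA]
2. E_y = -11/3  [E is the centroid of △DBA]
   → E = (-10/3, -11/3)
3. C_x = -3  [line -16/3·x + 14/3·y + -34/3 = 0 ∩ |CA|² = 65]
4. C_y = -1  [line -16/3·x + 14/3·y + -34/3 = 0 ∩ |CA|² = 65]
   → C = (-3, -1)
5. F_x = -14/3  [F divides BC with BF:FC = 2/3:1/3]
6. F_y = -11/3  [F divides BC with BF:FC = 2/3:1/3]
   → F = (-14/3, -11/3)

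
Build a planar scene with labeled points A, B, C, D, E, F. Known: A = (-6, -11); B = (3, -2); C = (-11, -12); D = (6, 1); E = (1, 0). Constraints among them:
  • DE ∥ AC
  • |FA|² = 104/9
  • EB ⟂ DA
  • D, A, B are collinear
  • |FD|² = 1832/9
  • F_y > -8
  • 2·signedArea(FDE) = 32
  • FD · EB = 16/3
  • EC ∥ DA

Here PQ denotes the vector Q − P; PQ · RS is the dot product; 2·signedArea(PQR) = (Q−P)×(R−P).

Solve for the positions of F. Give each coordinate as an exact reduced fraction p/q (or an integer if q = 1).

F = (-16/3, -23/3)

1. F_x = -16/3  [FD · EB = 16/3 ∩ 2·signedArea(FDE) = 32]
2. F_y = -23/3  [FD · EB = 16/3 ∩ 2·signedArea(FDE) = 32]
   → F = (-16/3, -23/3)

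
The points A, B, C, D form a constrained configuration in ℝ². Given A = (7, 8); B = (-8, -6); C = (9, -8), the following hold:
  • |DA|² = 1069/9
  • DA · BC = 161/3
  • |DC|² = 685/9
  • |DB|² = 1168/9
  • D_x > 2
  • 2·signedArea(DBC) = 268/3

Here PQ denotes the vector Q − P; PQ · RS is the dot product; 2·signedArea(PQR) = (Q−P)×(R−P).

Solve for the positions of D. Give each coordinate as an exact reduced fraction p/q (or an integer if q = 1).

D = (8/3, -2)

1. D_x = 8/3  [2·signedArea(DBC) = 268/3 ∩ DA · BC = 161/3]
2. D_y = -2  [2·signedArea(DBC) = 268/3 ∩ DA · BC = 161/3]
   → D = (8/3, -2)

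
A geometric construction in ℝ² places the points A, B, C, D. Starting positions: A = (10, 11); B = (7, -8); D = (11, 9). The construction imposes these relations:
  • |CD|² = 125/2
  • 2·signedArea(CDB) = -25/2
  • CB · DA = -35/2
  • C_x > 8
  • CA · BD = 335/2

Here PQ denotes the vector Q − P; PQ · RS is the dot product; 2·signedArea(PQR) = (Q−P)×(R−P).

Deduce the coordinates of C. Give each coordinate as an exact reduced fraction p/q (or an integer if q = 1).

1. C_x = 17/2  [CB · DA = -35/2 ∩ 2·signedArea(CDB) = -25/2]
2. C_y = 3/2  [CB · DA = -35/2 ∩ 2·signedArea(CDB) = -25/2]
   → C = (17/2, 3/2)

C = (17/2, 3/2)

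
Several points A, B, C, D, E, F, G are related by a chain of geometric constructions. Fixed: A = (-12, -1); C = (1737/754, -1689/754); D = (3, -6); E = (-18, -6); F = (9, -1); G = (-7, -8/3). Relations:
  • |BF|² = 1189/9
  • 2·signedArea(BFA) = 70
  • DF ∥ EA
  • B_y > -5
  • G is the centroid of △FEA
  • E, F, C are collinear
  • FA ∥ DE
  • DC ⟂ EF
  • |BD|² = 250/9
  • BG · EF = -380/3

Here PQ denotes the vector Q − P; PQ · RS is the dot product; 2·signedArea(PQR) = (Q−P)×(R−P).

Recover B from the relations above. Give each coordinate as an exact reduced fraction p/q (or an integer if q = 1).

B = (-2, -13/3)

1. B_x = -2  [2·signedArea(BFA) = 70 ∩ BG · EF = -380/3]
2. B_y = -13/3  [2·signedArea(BFA) = 70 ∩ BG · EF = -380/3]
   → B = (-2, -13/3)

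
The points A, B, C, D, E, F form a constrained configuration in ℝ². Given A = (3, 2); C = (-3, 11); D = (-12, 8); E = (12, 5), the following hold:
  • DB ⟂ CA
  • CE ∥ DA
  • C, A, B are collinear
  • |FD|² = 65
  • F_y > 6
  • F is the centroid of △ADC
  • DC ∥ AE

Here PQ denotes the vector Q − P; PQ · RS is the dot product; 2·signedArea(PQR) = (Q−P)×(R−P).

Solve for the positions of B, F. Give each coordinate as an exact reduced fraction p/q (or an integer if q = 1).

B = (-57/13, 170/13)
F = (-4, 7)

1. B_x = -57/13  [C, A, B are collinear ∩ DB ⟂ CA]
2. B_y = 170/13  [C, A, B are collinear ∩ DB ⟂ CA]
   → B = (-57/13, 170/13)
3. F_x = -4  [F is the centroid of △ADC]
4. F_y = 7  [F is the centroid of △ADC]
   → F = (-4, 7)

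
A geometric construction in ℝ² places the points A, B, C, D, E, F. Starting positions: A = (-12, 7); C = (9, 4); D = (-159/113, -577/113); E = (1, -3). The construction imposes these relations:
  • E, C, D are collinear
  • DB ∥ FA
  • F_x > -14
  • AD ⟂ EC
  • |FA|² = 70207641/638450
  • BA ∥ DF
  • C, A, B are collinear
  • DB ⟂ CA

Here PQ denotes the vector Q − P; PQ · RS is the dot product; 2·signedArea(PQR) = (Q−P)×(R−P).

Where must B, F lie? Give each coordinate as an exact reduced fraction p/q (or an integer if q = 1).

B = (429/5650, 29803/5650)
F = (-76179/5650, -19103/5650)

1. B_x = 429/5650  [C, A, B are collinear ∩ DB ⟂ CA]
2. B_y = 29803/5650  [C, A, B are collinear ∩ DB ⟂ CA]
   → B = (429/5650, 29803/5650)
3. F_x = -76179/5650  [DB ∥ FA ∩ BA ∥ DF]
4. F_y = -19103/5650  [DB ∥ FA ∩ BA ∥ DF]
   → F = (-76179/5650, -19103/5650)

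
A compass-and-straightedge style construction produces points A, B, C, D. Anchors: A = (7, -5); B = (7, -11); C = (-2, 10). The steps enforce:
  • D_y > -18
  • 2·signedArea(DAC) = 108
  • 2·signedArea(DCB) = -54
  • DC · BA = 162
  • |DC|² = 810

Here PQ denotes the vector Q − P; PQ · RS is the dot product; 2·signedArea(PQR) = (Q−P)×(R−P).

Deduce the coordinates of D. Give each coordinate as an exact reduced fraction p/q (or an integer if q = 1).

D = (7, -17)

1. D_x = 7  [2·signedArea(DAC) = 108 ∩ DC · BA = 162]
2. D_y = -17  [2·signedArea(DAC) = 108 ∩ DC · BA = 162]
   → D = (7, -17)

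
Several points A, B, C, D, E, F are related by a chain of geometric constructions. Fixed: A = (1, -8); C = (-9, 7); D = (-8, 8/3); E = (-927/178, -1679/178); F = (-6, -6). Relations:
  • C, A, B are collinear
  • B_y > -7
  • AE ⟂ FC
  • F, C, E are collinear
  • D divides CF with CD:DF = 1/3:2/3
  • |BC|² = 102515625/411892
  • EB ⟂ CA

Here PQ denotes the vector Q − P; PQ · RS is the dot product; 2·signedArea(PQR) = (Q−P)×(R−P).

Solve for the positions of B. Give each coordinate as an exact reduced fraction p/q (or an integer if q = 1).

B = (-288/1157, -14177/2314)

1. B_x = -288/1157  [C, A, B are collinear ∩ EB ⟂ CA]
2. B_y = -14177/2314  [C, A, B are collinear ∩ EB ⟂ CA]
   → B = (-288/1157, -14177/2314)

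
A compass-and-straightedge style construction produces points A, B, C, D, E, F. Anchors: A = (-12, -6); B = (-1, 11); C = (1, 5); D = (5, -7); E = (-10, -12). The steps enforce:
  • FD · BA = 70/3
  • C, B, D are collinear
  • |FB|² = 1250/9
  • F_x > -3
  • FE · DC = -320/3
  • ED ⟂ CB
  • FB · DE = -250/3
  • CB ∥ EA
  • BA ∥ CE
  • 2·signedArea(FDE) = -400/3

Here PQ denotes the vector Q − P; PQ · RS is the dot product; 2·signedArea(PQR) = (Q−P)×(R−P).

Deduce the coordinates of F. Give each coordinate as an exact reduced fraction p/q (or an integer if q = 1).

F = (-8/3, -2/3)

1. F_x = -8/3  [FB · DE = -250/3 ∩ FE · DC = -320/3]
2. F_y = -2/3  [FB · DE = -250/3 ∩ FE · DC = -320/3]
   → F = (-8/3, -2/3)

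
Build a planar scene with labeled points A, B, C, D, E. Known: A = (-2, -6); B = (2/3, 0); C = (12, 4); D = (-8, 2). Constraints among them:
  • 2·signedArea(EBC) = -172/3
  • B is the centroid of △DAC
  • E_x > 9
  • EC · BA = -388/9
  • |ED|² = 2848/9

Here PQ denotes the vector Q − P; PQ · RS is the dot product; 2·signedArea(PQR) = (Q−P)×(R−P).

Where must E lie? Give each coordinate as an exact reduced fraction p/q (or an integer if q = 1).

1. E_x = 28/3  [2·signedArea(EBC) = -172/3 ∩ EC · BA = -388/9]
2. E_y = -2  [2·signedArea(EBC) = -172/3 ∩ EC · BA = -388/9]
   → E = (28/3, -2)

E = (28/3, -2)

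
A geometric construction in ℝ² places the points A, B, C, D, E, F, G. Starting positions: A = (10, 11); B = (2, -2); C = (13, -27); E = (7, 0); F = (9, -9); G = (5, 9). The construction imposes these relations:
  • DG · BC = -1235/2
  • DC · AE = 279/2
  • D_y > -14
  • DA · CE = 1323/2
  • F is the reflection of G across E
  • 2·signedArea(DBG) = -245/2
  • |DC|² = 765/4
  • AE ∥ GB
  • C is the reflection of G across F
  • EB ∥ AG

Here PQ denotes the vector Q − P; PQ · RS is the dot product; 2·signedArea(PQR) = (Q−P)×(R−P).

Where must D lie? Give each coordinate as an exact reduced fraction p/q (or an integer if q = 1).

D = (10, -27/2)

1. D_x = 10  [DA · CE = 1323/2 ∩ DC · AE = 279/2]
2. D_y = -27/2  [DA · CE = 1323/2 ∩ DC · AE = 279/2]
   → D = (10, -27/2)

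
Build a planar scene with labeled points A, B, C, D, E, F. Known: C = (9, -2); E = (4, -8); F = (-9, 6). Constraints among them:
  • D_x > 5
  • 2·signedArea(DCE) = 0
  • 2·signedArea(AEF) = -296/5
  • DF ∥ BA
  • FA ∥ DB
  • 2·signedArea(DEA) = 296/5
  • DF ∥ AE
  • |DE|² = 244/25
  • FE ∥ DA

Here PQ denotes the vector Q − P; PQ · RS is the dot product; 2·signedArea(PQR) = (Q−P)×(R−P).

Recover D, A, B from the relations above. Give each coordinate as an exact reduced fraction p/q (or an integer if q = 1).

1. D_x = 6  [line 6·x + -5·y + -64 = 0 ∩ |DE|² = 244/25]
2. D_y = -28/5  [line 6·x + -5·y + -64 = 0 ∩ |DE|² = 244/25]
   → D = (6, -28/5)
3. A_x = 19  [DF ∥ AE ∩ FE ∥ DA]
4. A_y = -98/5  [DF ∥ AE ∩ FE ∥ DA]
   → A = (19, -98/5)
5. B_x = 34  [DF ∥ BA ∩ FA ∥ DB]
6. B_y = -156/5  [DF ∥ BA ∩ FA ∥ DB]
   → B = (34, -156/5)

A = (19, -98/5)
B = (34, -156/5)
D = (6, -28/5)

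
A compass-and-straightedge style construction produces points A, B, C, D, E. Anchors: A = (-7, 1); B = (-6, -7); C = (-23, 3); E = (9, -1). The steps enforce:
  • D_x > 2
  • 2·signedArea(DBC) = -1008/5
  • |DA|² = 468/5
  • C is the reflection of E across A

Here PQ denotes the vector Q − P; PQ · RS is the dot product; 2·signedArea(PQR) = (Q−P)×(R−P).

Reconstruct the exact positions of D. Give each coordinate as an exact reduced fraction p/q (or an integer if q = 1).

1. D_x = 13/5  [line -10·x + -17·y + 113/5 = 0 ∩ |DA|² = 468/5]
2. D_y = -1/5  [line -10·x + -17·y + 113/5 = 0 ∩ |DA|² = 468/5]
   → D = (13/5, -1/5)

D = (13/5, -1/5)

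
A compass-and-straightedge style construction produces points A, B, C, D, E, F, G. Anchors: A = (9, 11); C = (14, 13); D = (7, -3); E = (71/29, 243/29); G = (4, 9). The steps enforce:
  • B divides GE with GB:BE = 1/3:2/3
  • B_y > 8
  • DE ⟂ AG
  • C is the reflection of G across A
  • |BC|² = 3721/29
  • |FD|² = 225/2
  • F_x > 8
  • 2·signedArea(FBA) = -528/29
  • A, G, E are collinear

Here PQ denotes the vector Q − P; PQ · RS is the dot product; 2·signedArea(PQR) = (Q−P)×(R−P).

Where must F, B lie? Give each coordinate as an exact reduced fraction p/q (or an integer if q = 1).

1. B_x = 101/29  [B divides GE with GB:BE = 1/3:2/3]
2. B_y = 255/29  [B divides GE with GB:BE = 1/3:2/3]
   → B = (101/29, 255/29)
3. F_x = 17/2  [line -64/29·x + 160/29·y + -656/29 = 0 ∩ |FD|² = 225/2]
4. F_y = 15/2  [line -64/29·x + 160/29·y + -656/29 = 0 ∩ |FD|² = 225/2]
   → F = (17/2, 15/2)

B = (101/29, 255/29)
F = (17/2, 15/2)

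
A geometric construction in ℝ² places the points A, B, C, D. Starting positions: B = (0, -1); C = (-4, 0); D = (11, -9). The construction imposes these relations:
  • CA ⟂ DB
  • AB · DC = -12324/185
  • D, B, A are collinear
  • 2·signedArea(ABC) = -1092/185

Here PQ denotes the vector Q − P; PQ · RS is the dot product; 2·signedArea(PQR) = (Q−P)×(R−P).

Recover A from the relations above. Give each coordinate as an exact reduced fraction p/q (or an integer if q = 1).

1. A_x = -572/185  [D, B, A are collinear ∩ CA ⟂ DB]
2. A_y = 231/185  [D, B, A are collinear ∩ CA ⟂ DB]
   → A = (-572/185, 231/185)

A = (-572/185, 231/185)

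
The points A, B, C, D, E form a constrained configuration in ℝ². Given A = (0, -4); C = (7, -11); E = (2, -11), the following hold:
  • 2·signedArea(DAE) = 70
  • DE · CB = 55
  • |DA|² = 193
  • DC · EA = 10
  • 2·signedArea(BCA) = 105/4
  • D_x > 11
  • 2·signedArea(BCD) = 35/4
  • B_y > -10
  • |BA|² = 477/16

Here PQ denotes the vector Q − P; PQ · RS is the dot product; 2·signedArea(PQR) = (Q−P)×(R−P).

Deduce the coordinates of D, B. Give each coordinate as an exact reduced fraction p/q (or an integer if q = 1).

1. D_x = 12  [2·signedArea(DAE) = 70 ∩ DC · EA = 10]
2. D_y = -11  [2·signedArea(DAE) = 70 ∩ DC · EA = 10]
   → D = (12, -11)
3. B_x = 3/2  [2·signedArea(BCA) = 105/4 ∩ 2·signedArea(BCD) = 35/4]
4. B_y = -37/4  [2·signedArea(BCA) = 105/4 ∩ 2·signedArea(BCD) = 35/4]
   → B = (3/2, -37/4)

B = (3/2, -37/4)
D = (12, -11)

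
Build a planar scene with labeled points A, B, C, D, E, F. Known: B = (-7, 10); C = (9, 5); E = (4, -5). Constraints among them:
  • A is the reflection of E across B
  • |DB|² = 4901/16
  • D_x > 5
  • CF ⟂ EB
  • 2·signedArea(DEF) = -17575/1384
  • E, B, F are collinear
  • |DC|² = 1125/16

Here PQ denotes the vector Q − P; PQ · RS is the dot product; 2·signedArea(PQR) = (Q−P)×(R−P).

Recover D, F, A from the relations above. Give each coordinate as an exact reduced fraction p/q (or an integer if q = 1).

A = (-18, 25)
D = (21/4, -5/2)
F = (339/346, -305/346)

1. F_x = 339/346  [E, B, F are collinear ∩ CF ⟂ EB]
2. F_y = -305/346  [E, B, F are collinear ∩ CF ⟂ EB]
   → F = (339/346, -305/346)
3. A_x = -18  [A is the reflection of E across B]
4. A_y = 25  [A is the reflection of E across B]
   → A = (-18, 25)
5. D_x = 21/4  [line -1425/346·x + -1045/346·y + 19475/1384 = 0 ∩ |DB|² = 4901/16]
6. D_y = -5/2  [line -1425/346·x + -1045/346·y + 19475/1384 = 0 ∩ |DB|² = 4901/16]
   → D = (21/4, -5/2)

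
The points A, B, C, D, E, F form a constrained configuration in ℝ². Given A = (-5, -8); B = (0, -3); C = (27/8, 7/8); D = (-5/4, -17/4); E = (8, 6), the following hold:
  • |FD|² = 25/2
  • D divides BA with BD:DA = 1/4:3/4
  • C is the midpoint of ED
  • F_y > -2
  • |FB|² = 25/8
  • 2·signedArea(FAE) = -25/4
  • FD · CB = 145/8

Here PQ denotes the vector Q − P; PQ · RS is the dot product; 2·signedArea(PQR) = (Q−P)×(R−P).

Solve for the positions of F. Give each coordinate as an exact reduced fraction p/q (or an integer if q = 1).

1. F_x = 5/4  [2·signedArea(FAE) = -25/4 ∩ FD · CB = 145/8]
2. F_y = -7/4  [2·signedArea(FAE) = -25/4 ∩ FD · CB = 145/8]
   → F = (5/4, -7/4)

F = (5/4, -7/4)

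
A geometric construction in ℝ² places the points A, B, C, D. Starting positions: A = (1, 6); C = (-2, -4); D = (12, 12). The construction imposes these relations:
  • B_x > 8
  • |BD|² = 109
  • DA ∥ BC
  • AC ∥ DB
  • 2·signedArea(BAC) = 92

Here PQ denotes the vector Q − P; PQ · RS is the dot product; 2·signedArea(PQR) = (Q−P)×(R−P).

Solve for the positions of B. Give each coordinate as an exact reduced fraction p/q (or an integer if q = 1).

B = (9, 2)

1. B_x = 9  [DA ∥ BC ∩ AC ∥ DB]
2. B_y = 2  [DA ∥ BC ∩ AC ∥ DB]
   → B = (9, 2)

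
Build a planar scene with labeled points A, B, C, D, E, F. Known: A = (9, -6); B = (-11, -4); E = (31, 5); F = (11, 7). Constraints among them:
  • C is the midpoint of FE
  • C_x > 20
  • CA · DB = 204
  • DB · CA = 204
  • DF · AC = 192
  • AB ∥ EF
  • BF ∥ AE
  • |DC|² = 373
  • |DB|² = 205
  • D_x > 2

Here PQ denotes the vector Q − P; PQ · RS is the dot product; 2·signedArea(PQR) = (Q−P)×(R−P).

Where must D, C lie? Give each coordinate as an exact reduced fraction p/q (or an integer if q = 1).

1. C_x = 21  [C is the midpoint of FE]
2. C_y = 6  [C is the midpoint of FE]
   → C = (21, 6)
3. D_x = 3  [line 12·x + 12·y + -24 = 0 ∩ |DB|² = 205]
4. D_y = -1  [line 12·x + 12·y + -24 = 0 ∩ |DB|² = 205]
   → D = (3, -1)

C = (21, 6)
D = (3, -1)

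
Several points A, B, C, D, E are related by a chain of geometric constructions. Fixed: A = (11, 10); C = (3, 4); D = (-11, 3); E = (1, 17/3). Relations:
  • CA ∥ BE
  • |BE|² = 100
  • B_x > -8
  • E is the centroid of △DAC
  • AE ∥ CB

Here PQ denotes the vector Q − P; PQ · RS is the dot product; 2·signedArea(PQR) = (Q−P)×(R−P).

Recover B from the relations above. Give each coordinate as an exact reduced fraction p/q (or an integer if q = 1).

1. B_x = -7  [CA ∥ BE ∩ AE ∥ CB]
2. B_y = -1/3  [CA ∥ BE ∩ AE ∥ CB]
   → B = (-7, -1/3)

B = (-7, -1/3)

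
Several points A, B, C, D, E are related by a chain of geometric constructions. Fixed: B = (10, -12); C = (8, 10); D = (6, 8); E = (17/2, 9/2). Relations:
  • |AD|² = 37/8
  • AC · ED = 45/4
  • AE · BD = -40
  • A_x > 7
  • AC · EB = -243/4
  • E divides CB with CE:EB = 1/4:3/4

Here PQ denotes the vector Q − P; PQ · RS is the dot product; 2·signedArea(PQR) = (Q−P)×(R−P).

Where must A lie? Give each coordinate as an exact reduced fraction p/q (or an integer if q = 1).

A = (29/4, 25/4)

1. A_x = 29/4  [AC · EB = -243/4 ∩ AC · ED = 45/4]
2. A_y = 25/4  [AC · EB = -243/4 ∩ AC · ED = 45/4]
   → A = (29/4, 25/4)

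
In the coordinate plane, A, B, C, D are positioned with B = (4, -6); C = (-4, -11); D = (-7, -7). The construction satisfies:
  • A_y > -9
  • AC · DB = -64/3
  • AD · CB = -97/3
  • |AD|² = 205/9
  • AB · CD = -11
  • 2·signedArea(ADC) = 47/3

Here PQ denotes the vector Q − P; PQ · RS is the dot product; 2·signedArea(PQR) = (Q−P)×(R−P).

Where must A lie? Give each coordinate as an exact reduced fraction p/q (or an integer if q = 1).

A = (-7/3, -8)

1. A_x = -7/3  [AC · DB = -64/3 ∩ AD · CB = -97/3]
2. A_y = -8  [AC · DB = -64/3 ∩ AD · CB = -97/3]
   → A = (-7/3, -8)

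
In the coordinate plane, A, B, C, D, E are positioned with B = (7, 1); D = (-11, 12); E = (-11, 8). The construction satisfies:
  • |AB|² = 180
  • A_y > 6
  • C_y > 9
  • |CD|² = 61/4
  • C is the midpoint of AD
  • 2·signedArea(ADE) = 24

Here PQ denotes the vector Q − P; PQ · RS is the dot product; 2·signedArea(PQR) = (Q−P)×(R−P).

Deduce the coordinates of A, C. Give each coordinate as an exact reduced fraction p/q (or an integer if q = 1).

1. A_x = -5  [2·signedArea(ADE) = 24]
2. A_y = 7  [|AB|² = 180]
   → A = (-5, 7)
3. C_x = -8  [C is the midpoint of AD]
4. C_y = 19/2  [C is the midpoint of AD]
   → C = (-8, 19/2)

A = (-5, 7)
C = (-8, 19/2)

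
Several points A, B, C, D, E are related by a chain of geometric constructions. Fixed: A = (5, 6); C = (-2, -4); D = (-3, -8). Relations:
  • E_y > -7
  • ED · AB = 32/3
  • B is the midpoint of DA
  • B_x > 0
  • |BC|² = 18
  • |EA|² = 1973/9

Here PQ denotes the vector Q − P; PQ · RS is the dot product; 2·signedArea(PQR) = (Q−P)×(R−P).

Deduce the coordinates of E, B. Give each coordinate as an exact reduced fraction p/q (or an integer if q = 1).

1. B_x = 1  [B is the midpoint of DA]
2. B_y = -1  [B is the midpoint of DA]
   → B = (1, -1)
3. E_x = -8/3  [line 4·x + 7·y + 172/3 = 0 ∩ |EA|² = 1973/9]
4. E_y = -20/3  [line 4·x + 7·y + 172/3 = 0 ∩ |EA|² = 1973/9]
   → E = (-8/3, -20/3)

B = (1, -1)
E = (-8/3, -20/3)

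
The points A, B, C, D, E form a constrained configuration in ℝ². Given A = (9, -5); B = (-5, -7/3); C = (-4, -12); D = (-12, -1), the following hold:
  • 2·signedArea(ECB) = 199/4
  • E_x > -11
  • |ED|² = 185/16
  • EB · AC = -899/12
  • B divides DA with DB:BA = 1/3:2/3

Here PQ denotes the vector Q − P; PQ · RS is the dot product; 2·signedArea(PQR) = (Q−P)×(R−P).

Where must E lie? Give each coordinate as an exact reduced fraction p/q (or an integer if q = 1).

1. E_x = -10  [2·signedArea(ECB) = 199/4 ∩ EB · AC = -899/12]
2. E_y = -15/4  [2·signedArea(ECB) = 199/4 ∩ EB · AC = -899/12]
   → E = (-10, -15/4)

E = (-10, -15/4)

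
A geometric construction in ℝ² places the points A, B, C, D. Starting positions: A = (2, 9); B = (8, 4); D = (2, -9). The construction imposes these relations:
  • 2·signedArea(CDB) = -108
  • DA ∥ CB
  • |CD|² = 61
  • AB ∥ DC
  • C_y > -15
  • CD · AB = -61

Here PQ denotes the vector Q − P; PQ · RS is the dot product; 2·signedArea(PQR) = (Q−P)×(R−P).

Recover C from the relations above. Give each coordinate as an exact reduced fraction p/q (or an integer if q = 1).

1. C_x = 8  [DA ∥ CB ∩ AB ∥ DC]
2. C_y = -14  [DA ∥ CB ∩ AB ∥ DC]
   → C = (8, -14)

C = (8, -14)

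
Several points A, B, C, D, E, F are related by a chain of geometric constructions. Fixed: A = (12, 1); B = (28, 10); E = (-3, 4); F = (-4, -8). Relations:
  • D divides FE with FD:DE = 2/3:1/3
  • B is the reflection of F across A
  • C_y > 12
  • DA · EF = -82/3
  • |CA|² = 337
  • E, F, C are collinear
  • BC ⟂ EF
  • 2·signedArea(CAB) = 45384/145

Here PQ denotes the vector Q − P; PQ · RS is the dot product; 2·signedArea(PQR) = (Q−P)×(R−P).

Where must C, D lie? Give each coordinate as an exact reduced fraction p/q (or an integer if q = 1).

C = (-332/145, 1816/145)
D = (-10/3, 0)

1. C_x = -332/145  [E, F, C are collinear ∩ BC ⟂ EF]
2. C_y = 1816/145  [E, F, C are collinear ∩ BC ⟂ EF]
   → C = (-332/145, 1816/145)
3. D_x = -10/3  [D divides FE with FD:DE = 2/3:1/3]
4. D_y = 0  [D divides FE with FD:DE = 2/3:1/3]
   → D = (-10/3, 0)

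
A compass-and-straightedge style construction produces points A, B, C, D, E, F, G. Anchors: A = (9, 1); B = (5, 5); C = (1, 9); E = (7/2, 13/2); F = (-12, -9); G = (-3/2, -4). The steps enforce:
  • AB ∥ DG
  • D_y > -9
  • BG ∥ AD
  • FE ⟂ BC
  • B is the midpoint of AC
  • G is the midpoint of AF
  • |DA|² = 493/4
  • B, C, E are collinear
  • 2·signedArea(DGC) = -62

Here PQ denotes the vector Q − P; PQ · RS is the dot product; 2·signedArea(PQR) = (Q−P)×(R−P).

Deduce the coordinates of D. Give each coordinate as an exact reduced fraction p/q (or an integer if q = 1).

D = (5/2, -8)

1. D_x = 5/2  [AB ∥ DG ∩ BG ∥ AD]
2. D_y = -8  [AB ∥ DG ∩ BG ∥ AD]
   → D = (5/2, -8)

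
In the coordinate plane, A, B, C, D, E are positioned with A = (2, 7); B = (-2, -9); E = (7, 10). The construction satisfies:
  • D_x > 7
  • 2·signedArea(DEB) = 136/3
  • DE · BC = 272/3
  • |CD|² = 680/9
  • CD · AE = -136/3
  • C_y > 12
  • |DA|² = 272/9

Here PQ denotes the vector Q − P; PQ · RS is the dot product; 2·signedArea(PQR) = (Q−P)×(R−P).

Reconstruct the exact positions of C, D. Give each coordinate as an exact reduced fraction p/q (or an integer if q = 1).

C = (12, 13)
D = (22/3, 17/3)

1. D_x = 22/3  [line 19·x + -9·y + -265/3 = 0 ∩ |DA|² = 272/9]
2. D_y = 17/3  [line 19·x + -9·y + -265/3 = 0 ∩ |DA|² = 272/9]
   → D = (22/3, 17/3)
3. C_x = 12  [CD · AE = -136/3 ∩ DE · BC = 272/3]
4. C_y = 13  [CD · AE = -136/3 ∩ DE · BC = 272/3]
   → C = (12, 13)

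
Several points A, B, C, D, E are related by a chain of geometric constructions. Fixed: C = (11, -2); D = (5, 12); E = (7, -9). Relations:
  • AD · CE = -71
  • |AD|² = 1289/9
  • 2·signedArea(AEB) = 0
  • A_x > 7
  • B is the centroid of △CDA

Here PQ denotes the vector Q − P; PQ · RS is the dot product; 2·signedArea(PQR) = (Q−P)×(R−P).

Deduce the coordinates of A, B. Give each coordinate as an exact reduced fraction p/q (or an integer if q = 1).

A = (23/3, 1/3)
B = (71/9, 31/9)

1. A_x = 23/3  [line 4·x + 7·y + -33 = 0 ∩ |AD|² = 1289/9]
2. A_y = 1/3  [line 4·x + 7·y + -33 = 0 ∩ |AD|² = 1289/9]
   → A = (23/3, 1/3)
3. B_x = 71/9  [2·signedArea(AEB) = 0 ∩ B is the centroid of △CDA]
4. B_y = 31/9  [2·signedArea(AEB) = 0 ∩ B is the centroid of △CDA]
   → B = (71/9, 31/9)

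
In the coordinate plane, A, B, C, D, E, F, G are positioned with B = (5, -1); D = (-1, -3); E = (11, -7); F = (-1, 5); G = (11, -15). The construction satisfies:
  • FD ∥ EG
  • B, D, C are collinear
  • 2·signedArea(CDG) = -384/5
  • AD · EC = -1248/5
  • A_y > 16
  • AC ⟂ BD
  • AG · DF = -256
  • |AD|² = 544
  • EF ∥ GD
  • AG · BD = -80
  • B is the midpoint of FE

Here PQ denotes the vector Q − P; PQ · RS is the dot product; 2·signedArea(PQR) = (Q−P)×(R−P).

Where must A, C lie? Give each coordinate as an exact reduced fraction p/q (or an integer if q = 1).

A = (-13, 17)
C = (-29/5, -23/5)

1. A_x = -13  [AG · DF = -256 ∩ AG · BD = -80]
2. A_y = 17  [AG · DF = -256 ∩ AG · BD = -80]
   → A = (-13, 17)
3. C_x = -29/5  [AD · EC = -1248/5 ∩ B, D, C are collinear]
4. C_y = -23/5  [AD · EC = -1248/5 ∩ B, D, C are collinear]
   → C = (-29/5, -23/5)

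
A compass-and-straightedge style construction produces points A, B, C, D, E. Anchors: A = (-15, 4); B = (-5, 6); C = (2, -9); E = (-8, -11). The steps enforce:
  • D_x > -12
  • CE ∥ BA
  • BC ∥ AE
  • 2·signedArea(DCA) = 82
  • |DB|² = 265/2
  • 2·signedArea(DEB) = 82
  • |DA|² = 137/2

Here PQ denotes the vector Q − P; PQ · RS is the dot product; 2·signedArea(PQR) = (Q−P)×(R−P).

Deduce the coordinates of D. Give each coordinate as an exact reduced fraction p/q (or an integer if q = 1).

1. D_x = -23/2  [2·signedArea(DCA) = 82 ∩ 2·signedArea(DEB) = 82]
2. D_y = -7/2  [2·signedArea(DCA) = 82 ∩ 2·signedArea(DEB) = 82]
   → D = (-23/2, -7/2)

D = (-23/2, -7/2)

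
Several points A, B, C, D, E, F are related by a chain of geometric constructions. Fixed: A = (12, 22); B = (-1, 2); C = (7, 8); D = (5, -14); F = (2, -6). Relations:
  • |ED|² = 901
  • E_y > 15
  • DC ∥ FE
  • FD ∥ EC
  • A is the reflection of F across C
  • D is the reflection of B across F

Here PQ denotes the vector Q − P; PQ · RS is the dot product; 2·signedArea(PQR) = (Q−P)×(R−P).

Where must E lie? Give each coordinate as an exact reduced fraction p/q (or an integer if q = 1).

E = (4, 16)

1. E_x = 4  [FD ∥ EC ∩ DC ∥ FE]
2. E_y = 16  [FD ∥ EC ∩ DC ∥ FE]
   → E = (4, 16)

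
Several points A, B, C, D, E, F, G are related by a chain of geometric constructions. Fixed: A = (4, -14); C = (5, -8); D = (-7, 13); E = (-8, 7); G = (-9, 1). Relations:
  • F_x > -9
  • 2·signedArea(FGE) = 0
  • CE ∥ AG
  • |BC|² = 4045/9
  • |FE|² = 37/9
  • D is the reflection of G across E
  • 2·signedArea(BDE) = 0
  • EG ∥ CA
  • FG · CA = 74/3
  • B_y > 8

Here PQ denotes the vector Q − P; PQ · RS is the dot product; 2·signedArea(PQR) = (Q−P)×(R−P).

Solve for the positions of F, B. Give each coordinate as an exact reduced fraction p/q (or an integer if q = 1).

B = (-23/3, 9)
F = (-25/3, 5)

1. F_x = -25/3  [2·signedArea(FGE) = 0 ∩ FG · CA = 74/3]
2. F_y = 5  [2·signedArea(FGE) = 0 ∩ FG · CA = 74/3]
   → F = (-25/3, 5)
3. B_x = -23/3  [line 6·x + -1·y + 55 = 0 ∩ |BC|² = 4045/9]
4. B_y = 9  [line 6·x + -1·y + 55 = 0 ∩ |BC|² = 4045/9]
   → B = (-23/3, 9)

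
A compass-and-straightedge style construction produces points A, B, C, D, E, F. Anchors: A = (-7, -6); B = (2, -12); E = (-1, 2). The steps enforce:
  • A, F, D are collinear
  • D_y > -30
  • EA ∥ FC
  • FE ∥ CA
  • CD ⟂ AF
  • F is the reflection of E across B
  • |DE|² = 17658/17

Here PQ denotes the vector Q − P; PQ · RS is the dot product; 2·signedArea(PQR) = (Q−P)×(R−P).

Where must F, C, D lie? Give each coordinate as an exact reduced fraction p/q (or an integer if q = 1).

C = (-1, -34)
D = (118/17, -497/17)
F = (5, -26)

1. F_x = 5  [F is the reflection of E across B]
2. F_y = -26  [F is the reflection of E across B]
   → F = (5, -26)
3. C_x = -1  [FE ∥ CA ∩ EA ∥ FC]
4. C_y = -34  [FE ∥ CA ∩ EA ∥ FC]
   → C = (-1, -34)
5. D_x = 118/17  [A, F, D are collinear ∩ CD ⟂ AF]
6. D_y = -497/17  [A, F, D are collinear ∩ CD ⟂ AF]
   → D = (118/17, -497/17)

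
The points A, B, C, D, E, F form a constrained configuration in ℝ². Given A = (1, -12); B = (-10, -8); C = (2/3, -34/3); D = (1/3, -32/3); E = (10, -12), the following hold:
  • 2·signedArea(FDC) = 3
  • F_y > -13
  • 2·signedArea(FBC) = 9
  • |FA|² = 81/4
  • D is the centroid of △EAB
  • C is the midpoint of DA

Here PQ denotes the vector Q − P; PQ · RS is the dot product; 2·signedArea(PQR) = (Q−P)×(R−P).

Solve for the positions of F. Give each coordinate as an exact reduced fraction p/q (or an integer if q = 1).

1. F_x = 11/2  [2·signedArea(FBC) = 9 ∩ 2·signedArea(FDC) = 3]
2. F_y = -12  [2·signedArea(FBC) = 9 ∩ 2·signedArea(FDC) = 3]
   → F = (11/2, -12)

F = (11/2, -12)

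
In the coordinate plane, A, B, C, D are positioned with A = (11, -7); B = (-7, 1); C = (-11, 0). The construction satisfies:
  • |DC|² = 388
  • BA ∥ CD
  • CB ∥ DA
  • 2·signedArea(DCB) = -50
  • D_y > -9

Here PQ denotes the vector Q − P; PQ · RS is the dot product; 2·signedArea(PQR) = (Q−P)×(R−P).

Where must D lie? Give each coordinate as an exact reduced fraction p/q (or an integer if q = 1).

D = (7, -8)

1. D_x = 7  [CB ∥ DA ∩ BA ∥ CD]
2. D_y = -8  [CB ∥ DA ∩ BA ∥ CD]
   → D = (7, -8)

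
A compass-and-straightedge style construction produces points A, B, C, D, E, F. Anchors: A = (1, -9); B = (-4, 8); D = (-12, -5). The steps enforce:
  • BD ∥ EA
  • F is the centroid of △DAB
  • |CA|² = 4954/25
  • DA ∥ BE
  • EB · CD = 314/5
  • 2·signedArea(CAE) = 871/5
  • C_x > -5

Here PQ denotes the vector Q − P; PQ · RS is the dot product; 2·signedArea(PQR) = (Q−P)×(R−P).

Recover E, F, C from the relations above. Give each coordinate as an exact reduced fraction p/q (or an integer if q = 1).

1. E_x = 9  [BD ∥ EA ∩ DA ∥ BE]
2. E_y = 4  [BD ∥ EA ∩ DA ∥ BE]
   → E = (9, 4)
3. F_x = -5  [F is the centroid of △DAB]
4. F_y = -2  [F is the centroid of △DAB]
   → F = (-5, -2)
5. C_x = -22/5  [2·signedArea(CAE) = 871/5 ∩ EB · CD = 314/5]
6. C_y = 4  [2·signedArea(CAE) = 871/5 ∩ EB · CD = 314/5]
   → C = (-22/5, 4)

C = (-22/5, 4)
E = (9, 4)
F = (-5, -2)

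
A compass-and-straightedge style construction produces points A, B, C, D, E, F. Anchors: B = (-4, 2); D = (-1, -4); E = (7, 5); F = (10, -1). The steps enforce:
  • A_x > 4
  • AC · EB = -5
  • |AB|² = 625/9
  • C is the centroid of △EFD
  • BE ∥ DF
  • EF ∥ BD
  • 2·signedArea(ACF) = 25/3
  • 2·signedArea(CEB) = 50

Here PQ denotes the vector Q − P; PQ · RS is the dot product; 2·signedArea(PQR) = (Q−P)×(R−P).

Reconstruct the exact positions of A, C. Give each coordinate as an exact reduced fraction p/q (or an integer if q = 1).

1. C_x = 16/3  [C is the centroid of △EFD]
2. C_y = 0  [C is the centroid of △EFD]
   → C = (16/3, 0)
3. A_x = 13/3  [2·signedArea(ACF) = 25/3 ∩ AC · EB = -5]
4. A_y = 2  [2·signedArea(ACF) = 25/3 ∩ AC · EB = -5]
   → A = (13/3, 2)

A = (13/3, 2)
C = (16/3, 0)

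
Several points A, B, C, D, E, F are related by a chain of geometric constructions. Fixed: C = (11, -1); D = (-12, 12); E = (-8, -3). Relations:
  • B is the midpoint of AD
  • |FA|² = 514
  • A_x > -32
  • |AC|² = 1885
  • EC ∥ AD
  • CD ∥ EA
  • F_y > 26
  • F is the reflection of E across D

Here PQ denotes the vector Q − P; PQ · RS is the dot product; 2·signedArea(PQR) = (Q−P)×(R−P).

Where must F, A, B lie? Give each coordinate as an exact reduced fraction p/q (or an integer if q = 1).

A = (-31, 10)
B = (-43/2, 11)
F = (-16, 27)

1. F_x = -16  [F is the reflection of E across D]
2. F_y = 27  [F is the reflection of E across D]
   → F = (-16, 27)
3. A_x = -31  [EC ∥ AD ∩ CD ∥ EA]
4. A_y = 10  [EC ∥ AD ∩ CD ∥ EA]
   → A = (-31, 10)
5. B_x = -43/2  [B is the midpoint of AD]
6. B_y = 11  [B is the midpoint of AD]
   → B = (-43/2, 11)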